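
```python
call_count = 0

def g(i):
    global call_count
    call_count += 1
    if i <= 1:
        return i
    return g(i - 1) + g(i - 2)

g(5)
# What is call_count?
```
Call trace (a repeated sub-call is expanded the first time; later identical calls just restate its return value):
g(i=5)
  g(i=4)
    g(i=3)
      g(i=2)
        g(i=1)
        -> return 1
        g(i=0)
        -> return 0
      -> return 1
      g(i=1)
      -> return 1
    -> return 2
    g(i=2) -> return 1  (same call as traced above)
  -> return 3
  g(i=3) -> return 2  (same call as traced above)
-> return 5

call_count is incremented once per call, so count the calls in each subtree. Let C(i) = number of calls made by g(i).
C(0) = C(1) = 1 (base case, no recursion); C(i) = 1 + C(i - 1) + C(i - 2) otherwise.
C(2) = 1 + C(1) + C(0) = 1 + 1 + 1 = 3
C(3) = 1 + C(2) + C(1) = 1 + 3 + 1 = 5
C(4) = 1 + C(3) + C(2) = 1 + 5 + 3 = 9
C(5) = 1 + C(4) + C(3) = 1 + 9 + 5 = 15
call_count = C(5) = 15

Final answer: 15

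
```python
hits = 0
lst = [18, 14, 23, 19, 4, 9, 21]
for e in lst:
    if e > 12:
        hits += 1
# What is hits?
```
Trace:
  hits=0
  hits=1, e=18
  hits=2, e=14
  hits=3, e=23
  hits=4, e=19
  hits=4, e=4
  hits=4, e=9
  hits=5, e=21

Final answer: 5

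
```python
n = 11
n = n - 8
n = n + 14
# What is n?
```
Trace:
  n=11
  n=3
  n=17

Final answer: 17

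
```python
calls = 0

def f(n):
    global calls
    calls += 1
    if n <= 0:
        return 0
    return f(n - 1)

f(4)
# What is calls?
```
Call trace:
f(n=4)
  f(n=3)
    f(n=2)
      f(n=1)
        f(n=0)
        -> return 0
      -> return 0
    -> return 0
  -> return 0
-> return 0

calls is incremented once per call. f is entered once for each n = 4, 3, 2, 1, 0 (the n <= 0 call returns without recursing), i.e. 4 + 1 calls.
calls = 5

Final answer: 5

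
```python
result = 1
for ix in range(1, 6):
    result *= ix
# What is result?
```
Trace:
  result=1
  result=1, ix=1
  result=2, ix=2
  result=6, ix=3
  result=24, ix=4
  result=120, ix=5

Final answer: 120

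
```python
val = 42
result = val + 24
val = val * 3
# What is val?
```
Trace:
  val=42
  val=42, result=66
  val=126, result=66

Final answer: 126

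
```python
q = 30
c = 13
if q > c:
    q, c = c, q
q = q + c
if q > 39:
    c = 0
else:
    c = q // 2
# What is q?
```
Trace:
  q=30
  q=30, c=13
  q=13, c=30
  q=43, c=30
  q=43, c=0

Final answer: 43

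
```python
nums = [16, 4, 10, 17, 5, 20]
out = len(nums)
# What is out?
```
Trace:
  nums=[16, 4, 10, 17, 5, 20]
  nums=[16, 4, 10, 17, 5, 20], out=6

Final answer: 6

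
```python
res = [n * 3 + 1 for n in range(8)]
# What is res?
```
Trace:
  n=0
  n=1
  n=2
  n=3
  n=4
  n=5
  n=6
  n=7
  res=[1, 4, 7, 10, 13, 16, 19, 22]

Final answer: [1, 4, 7, 10, 13, 16, 19, 22]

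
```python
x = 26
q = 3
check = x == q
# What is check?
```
Trace:
  x=26
  x=26, q=3
  x=26, q=3, check=False

Final answer: False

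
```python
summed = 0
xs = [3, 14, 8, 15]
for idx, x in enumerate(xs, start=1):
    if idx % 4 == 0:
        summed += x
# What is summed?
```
Trace:
  summed=0
  summed=0, idx=1, x=3
  summed=0, idx=2, x=14
  summed=0, idx=3, x=8
  summed=15, idx=4, x=15

Final answer: 15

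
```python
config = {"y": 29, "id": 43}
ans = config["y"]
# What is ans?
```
Trace:
  config={'y': 29, 'id': 43}
  config={'y': 29, 'id': 43}, ans=29

Final answer: 29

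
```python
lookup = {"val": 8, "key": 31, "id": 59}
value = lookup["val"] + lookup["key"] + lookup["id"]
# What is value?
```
Trace:
  lookup={'val': 8, 'key': 31, 'id': 59}
  lookup={'val': 8, 'key': 31, 'id': 59}, value=98

Final answer: 98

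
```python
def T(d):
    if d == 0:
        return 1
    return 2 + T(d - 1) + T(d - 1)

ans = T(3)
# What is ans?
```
Call trace (a repeated sub-call is expanded the first time; later identical calls just restate its return value):
T(d=3)
  T(d=2)
    T(d=1)
      T(d=0)
      -> return 1
      T(d=0)
      -> return 1
    -> return 4
    T(d=1) -> return 4  (same call as traced above)
  -> return 10
  T(d=2) -> return 10  (same call as traced above)
-> return 22

Final answer: 22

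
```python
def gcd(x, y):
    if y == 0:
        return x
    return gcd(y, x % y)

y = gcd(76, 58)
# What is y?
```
Call trace:
gcd(x=76, y=58)
  gcd(x=58, y=18)
    gcd(x=18, y=4)
      gcd(x=4, y=2)
        gcd(x=2, y=0)
        -> return 2
      -> return 2
    -> return 2
  -> return 2
-> return 2

Final answer: 2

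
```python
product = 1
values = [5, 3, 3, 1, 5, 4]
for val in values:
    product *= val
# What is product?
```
Trace:
  product=1
  product=5, val=5
  product=15, val=3
  product=45, val=3
  product=45, val=1
  product=225, val=5
  product=900, val=4

Final answer: 900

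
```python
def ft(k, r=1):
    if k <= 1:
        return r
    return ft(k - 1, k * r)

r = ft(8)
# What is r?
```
Call trace:
ft(k=8, r=1)
  ft(k=7, r=8)
    ft(k=6, r=56)
      ft(k=5, r=336)
        ft(k=4, r=1680)
          ft(k=3, r=6720)
            ft(k=2, r=20160)
              ft(k=1, r=40320)
              -> return 40320
            -> return 40320
          -> return 40320
        -> return 40320
      -> return 40320
    -> return 40320
  -> return 40320
-> return 40320

Final answer: 40320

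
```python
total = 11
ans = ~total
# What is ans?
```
Trace:
  total=11
  total=11, ans=-12

Final answer: -12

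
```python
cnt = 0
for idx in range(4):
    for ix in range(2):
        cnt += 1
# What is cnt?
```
Trace:
  cnt=0
  cnt=1, idx=0, ix=0
  cnt=2, idx=0, ix=1
  cnt=3, idx=1, ix=0
  cnt=4, idx=1, ix=1
  cnt=5, idx=2, ix=0
  cnt=6, idx=2, ix=1
  cnt=7, idx=3, ix=0
  cnt=8, idx=3, ix=1

Final answer: 8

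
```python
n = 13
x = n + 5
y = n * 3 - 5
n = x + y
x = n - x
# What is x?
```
Trace:
  n=13
  n=13, x=18
  n=13, x=18, y=34
  n=52, x=18, y=34
  n=52, x=34, y=34

Final answer: 34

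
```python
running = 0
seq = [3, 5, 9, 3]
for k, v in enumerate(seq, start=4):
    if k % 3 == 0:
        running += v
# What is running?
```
Trace:
  running=0
  running=0, k=4, v=3
  running=0, k=5, v=5
  running=9, k=6, v=9
  running=9, k=7, v=3

Final answer: 9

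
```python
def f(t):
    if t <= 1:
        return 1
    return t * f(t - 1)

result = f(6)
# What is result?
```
Call trace:
f(t=6)
  f(t=5)
    f(t=4)
      f(t=3)
        f(t=2)
          f(t=1)
          -> return 1
        -> return 2
      -> return 6
    -> return 24
  -> return 120
-> return 720

Final answer: 720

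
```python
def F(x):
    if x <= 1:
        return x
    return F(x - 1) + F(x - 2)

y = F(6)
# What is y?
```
Call trace (a repeated sub-call is expanded the first time; later identical calls just restate its return value):
F(x=6)
  F(x=5)
    F(x=4)
      F(x=3)
        F(x=2)
          F(x=1)
          -> return 1
          F(x=0)
          -> return 0
        -> return 1
        F(x=1)
        -> return 1
      -> return 2
      F(x=2) -> return 1  (same call as traced above)
    -> return 3
    F(x=3) -> return 2  (same call as traced above)
  -> return 5
  F(x=4) -> return 3  (same call as traced above)
-> return 8

Final answer: 8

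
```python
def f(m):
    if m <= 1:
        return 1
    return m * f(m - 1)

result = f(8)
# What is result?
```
Call trace:
f(m=8)
  f(m=7)
    f(m=6)
      f(m=5)
        f(m=4)
          f(m=3)
            f(m=2)
              f(m=1)
              -> return 1
            -> return 2
          -> return 6
        -> return 24
      -> return 120
    -> return 720
  -> return 5040
-> return 40320

Final answer: 40320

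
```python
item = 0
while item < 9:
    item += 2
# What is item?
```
Trace:
  item=0
  item=2
  item=4
  item=6
  item=8
  item=10

Final answer: 10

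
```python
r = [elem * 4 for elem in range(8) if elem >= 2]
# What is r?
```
Trace:
  elem=0
  elem=1
  elem=2
  elem=3
  elem=4
  elem=5
  elem=6
  elem=7
  r=[8, 12, 16, 20, 24, 28]

Final answer: [8, 12, 16, 20, 24, 28]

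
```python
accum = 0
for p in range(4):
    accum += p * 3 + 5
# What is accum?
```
Trace:
  accum=0
  accum=5, p=0
  accum=13, p=1
  accum=24, p=2
  accum=38, p=3

Final answer: 38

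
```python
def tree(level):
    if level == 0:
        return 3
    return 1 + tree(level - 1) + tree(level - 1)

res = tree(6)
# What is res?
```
Call trace (a repeated sub-call is expanded the first time; later identical calls just restate its return value):
tree(level=6)
  tree(level=5)
    tree(level=4)
      tree(level=3)
        tree(level=2)
          tree(level=1)
            tree(level=0)
            -> return 3
            tree(level=0)
            -> return 3
          -> return 7
          tree(level=1) -> return 7  (same call as traced above)
        -> return 15
        tree(level=2) -> return 15  (same call as traced above)
      -> return 31
      tree(level=3) -> return 31  (same call as traced above)
    -> return 63
    tree(level=4) -> return 63  (same call as traced above)
  -> return 127
  tree(level=5) -> return 127  (same call as traced above)
-> return 255

Final answer: 255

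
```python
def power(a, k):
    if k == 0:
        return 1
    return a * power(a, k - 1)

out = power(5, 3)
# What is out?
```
Call trace:
power(a=5, k=3)
  power(a=5, k=2)
    power(a=5, k=1)
      power(a=5, k=0)
      -> return 1
    -> return 5
  -> return 25
-> return 125

Final answer: 125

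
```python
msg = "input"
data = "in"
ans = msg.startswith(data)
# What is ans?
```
Trace:
  msg='input'
  msg='input', data='in'
  msg='input', data='in', ans=True

Final answer: True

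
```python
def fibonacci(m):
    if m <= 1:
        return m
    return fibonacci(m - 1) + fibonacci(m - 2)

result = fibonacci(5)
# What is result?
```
Call trace (a repeated sub-call is expanded the first time; later identical calls just restate its return value):
fibonacci(m=5)
  fibonacci(m=4)
    fibonacci(m=3)
      fibonacci(m=2)
        fibonacci(m=1)
        -> return 1
        fibonacci(m=0)
        -> return 0
      -> return 1
      fibonacci(m=1)
      -> return 1
    -> return 2
    fibonacci(m=2) -> return 1  (same call as traced above)
  -> return 3
  fibonacci(m=3) -> return 2  (same call as traced above)
-> return 5

Final answer: 5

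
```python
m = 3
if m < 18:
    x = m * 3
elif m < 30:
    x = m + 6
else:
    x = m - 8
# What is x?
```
Trace:
  m=3
  m=3, x=9

Final answer: 9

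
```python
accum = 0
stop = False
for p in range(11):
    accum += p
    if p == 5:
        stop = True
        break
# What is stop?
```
Trace:
  accum=0
  accum=0, stop=False
  accum=0, stop=False, p=0
  accum=1, stop=False, p=1
  accum=3, stop=False, p=2
  accum=6, stop=False, p=3
  accum=10, stop=False, p=4
  accum=15, stop=True, p=5

Final answer: True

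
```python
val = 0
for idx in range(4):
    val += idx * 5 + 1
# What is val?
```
Trace:
  val=0
  val=1, idx=0
  val=7, idx=1
  val=18, idx=2
  val=34, idx=3

Final answer: 34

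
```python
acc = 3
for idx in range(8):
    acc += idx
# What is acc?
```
Trace:
  acc=3
  acc=3, idx=0
  acc=4, idx=1
  acc=6, idx=2
  acc=9, idx=3
  acc=13, idx=4
  acc=18, idx=5
  acc=24, idx=6
  acc=31, idx=7

Final answer: 31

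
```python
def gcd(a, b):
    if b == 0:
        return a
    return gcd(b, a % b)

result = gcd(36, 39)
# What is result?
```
Call trace:
gcd(a=36, b=39)
  gcd(a=39, b=36)
    gcd(a=36, b=3)
      gcd(a=3, b=0)
      -> return 3
    -> return 3
  -> return 3
-> return 3

Final answer: 3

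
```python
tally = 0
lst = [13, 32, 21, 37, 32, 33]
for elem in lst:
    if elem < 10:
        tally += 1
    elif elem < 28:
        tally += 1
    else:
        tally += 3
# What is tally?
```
Trace:
  tally=0
  tally=1, elem=13
  tally=4, elem=32
  tally=5, elem=21
  tally=8, elem=37
  tally=11, elem=32
  tally=14, elem=33

Final answer: 14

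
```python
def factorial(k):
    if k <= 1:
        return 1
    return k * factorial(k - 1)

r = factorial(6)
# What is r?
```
Call trace:
factorial(k=6)
  factorial(k=5)
    factorial(k=4)
      factorial(k=3)
        factorial(k=2)
          factorial(k=1)
          -> return 1
        -> return 2
      -> return 6
    -> return 24
  -> return 120
-> return 720

Final answer: 720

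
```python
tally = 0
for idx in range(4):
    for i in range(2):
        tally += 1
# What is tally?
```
Trace:
  tally=0
  tally=1, idx=0, i=0
  tally=2, idx=0, i=1
  tally=3, idx=1, i=0
  tally=4, idx=1, i=1
  tally=5, idx=2, i=0
  tally=6, idx=2, i=1
  tally=7, idx=3, i=0
  tally=8, idx=3, i=1

Final answer: 8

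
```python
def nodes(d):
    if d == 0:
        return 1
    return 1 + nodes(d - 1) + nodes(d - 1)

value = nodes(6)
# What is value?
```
Call trace (a repeated sub-call is expanded the first time; later identical calls just restate its return value):
nodes(d=6)
  nodes(d=5)
    nodes(d=4)
      nodes(d=3)
        nodes(d=2)
          nodes(d=1)
            nodes(d=0)
            -> return 1
            nodes(d=0)
            -> return 1
          -> return 3
          nodes(d=1) -> return 3  (same call as traced above)
        -> return 7
        nodes(d=2) -> return 7  (same call as traced above)
      -> return 15
      nodes(d=3) -> return 15  (same call as traced above)
    -> return 31
    nodes(d=4) -> return 31  (same call as traced above)
  -> return 63
  nodes(d=5) -> return 63  (same call as traced above)
-> return 127

Final answer: 127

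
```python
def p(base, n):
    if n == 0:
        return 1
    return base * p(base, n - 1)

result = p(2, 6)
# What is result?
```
Call trace:
p(base=2, n=6)
  p(base=2, n=5)
    p(base=2, n=4)
      p(base=2, n=3)
        p(base=2, n=2)
          p(base=2, n=1)
            p(base=2, n=0)
            -> return 1
          -> return 2
        -> return 4
      -> return 8
    -> return 16
  -> return 32
-> return 64

Final answer: 64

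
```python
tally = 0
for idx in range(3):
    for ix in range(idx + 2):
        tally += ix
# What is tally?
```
Trace:
  tally=0
  tally=0, idx=0, ix=0
  tally=1, idx=0, ix=1
  tally=1, idx=1, ix=0
  tally=2, idx=1, ix=1
  tally=4, idx=1, ix=2
  tally=4, idx=2, ix=0
  tally=5, idx=2, ix=1
  tally=7, idx=2, ix=2
  tally=10, idx=2, ix=3

Final answer: 10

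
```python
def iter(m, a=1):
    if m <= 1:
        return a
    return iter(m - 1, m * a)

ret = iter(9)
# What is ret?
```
Call trace:
iter(m=9, a=1)
  iter(m=8, a=9)
    iter(m=7, a=72)
      iter(m=6, a=504)
        iter(m=5, a=3024)
          iter(m=4, a=15120)
            iter(m=3, a=60480)
              iter(m=2, a=181440)
                iter(m=1, a=362880)
                -> return 362880
              -> return 362880
            -> return 362880
          -> return 362880
        -> return 362880
      -> return 362880
    -> return 362880
  -> return 362880
-> return 362880

Final answer: 362880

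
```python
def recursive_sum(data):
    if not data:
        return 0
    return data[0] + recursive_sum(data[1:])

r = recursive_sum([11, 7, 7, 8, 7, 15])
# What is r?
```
Call trace:
recursive_sum(data=[11, 7, 7, 8, 7, 15])
  recursive_sum(data=[7, 7, 8, 7, 15])
    recursive_sum(data=[7, 8, 7, 15])
      recursive_sum(data=[8, 7, 15])
        recursive_sum(data=[7, 15])
          recursive_sum(data=[15])
            recursive_sum(data=[])
            -> return 0
          -> return 15
        -> return 22
      -> return 30
    -> return 37
  -> return 44
-> return 55

Final answer: 55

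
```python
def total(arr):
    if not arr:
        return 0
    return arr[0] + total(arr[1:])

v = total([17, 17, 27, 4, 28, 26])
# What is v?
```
Call trace:
total(arr=[17, 17, 27, 4, 28, 26])
  total(arr=[17, 27, 4, 28, 26])
    total(arr=[27, 4, 28, 26])
      total(arr=[4, 28, 26])
        total(arr=[28, 26])
          total(arr=[26])
            total(arr=[])
            -> return 0
          -> return 26
        -> return 54
      -> return 58
    -> return 85
  -> return 102
-> return 119

Final answer: 119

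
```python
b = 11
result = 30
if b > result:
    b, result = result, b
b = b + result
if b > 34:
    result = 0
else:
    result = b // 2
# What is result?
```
Trace:
  b=11
  b=11, result=30
  b=11, result=30
  b=41, result=30
  b=41, result=0

Final answer: 0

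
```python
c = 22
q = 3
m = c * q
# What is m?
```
Trace:
  c=22
  c=22, q=3
  c=22, q=3, m=66

Final answer: 66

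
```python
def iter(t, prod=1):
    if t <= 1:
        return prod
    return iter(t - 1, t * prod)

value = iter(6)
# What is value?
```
Call trace:
iter(t=6, prod=1)
  iter(t=5, prod=6)
    iter(t=4, prod=30)
      iter(t=3, prod=120)
        iter(t=2, prod=360)
          iter(t=1, prod=720)
          -> return 720
        -> return 720
      -> return 720
    -> return 720
  -> return 720
-> return 720

Final answer: 720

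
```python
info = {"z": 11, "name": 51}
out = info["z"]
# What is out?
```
Trace:
  info={'z': 11, 'name': 51}
  info={'z': 11, 'name': 51}, out=11

Final answer: 11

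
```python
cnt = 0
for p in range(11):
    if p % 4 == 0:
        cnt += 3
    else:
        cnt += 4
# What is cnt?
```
Trace:
  cnt=0
  cnt=3, p=0
  cnt=7, p=1
  cnt=11, p=2
  cnt=15, p=3
  cnt=18, p=4
  cnt=22, p=5
  cnt=26, p=6
  cnt=30, p=7
  cnt=33, p=8
  cnt=37, p=9
  cnt=41, p=10

Final answer: 41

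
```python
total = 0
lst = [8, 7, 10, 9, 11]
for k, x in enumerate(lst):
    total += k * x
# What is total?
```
Trace:
  total=0
  total=0, k=0, x=8
  total=7, k=1, x=7
  total=27, k=2, x=10
  total=54, k=3, x=9
  total=98, k=4, x=11

Final answer: 98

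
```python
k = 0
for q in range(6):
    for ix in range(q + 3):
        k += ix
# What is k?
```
Trace:
  k=0
  k=0, q=0, ix=0
  k=1, q=0, ix=1
  k=3, q=0, ix=2
  k=3, q=1, ix=0
  k=4, q=1, ix=1
  k=6, q=1, ix=2
  k=9, q=1, ix=3
  k=9, q=2, ix=0
  k=10, q=2, ix=1
  k=12, q=2, ix=2
  k=15, q=2, ix=3
  k=19, q=2, ix=4
  k=19, q=3, ix=0
  k=20, q=3, ix=1
  k=22, q=3, ix=2
  k=25, q=3, ix=3
  k=29, q=3, ix=4
  k=34, q=3, ix=5
  k=34, q=4, ix=0
  k=35, q=4, ix=1
  k=37, q=4, ix=2
  k=40, q=4, ix=3
  k=44, q=4, ix=4
  k=49, q=4, ix=5
  k=55, q=4, ix=6
  k=55, q=5, ix=0
  k=56, q=5, ix=1
  k=58, q=5, ix=2
  k=61, q=5, ix=3
  k=65, q=5, ix=4
  k=70, q=5, ix=5
  k=76, q=5, ix=6
  k=83, q=5, ix=7

Final answer: 83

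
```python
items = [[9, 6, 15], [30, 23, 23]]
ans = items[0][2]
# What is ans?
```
Trace:
  items=[[9, 6, 15], [30, 23, 23]]
  items=[[9, 6, 15], [30, 23, 23]], ans=15

Final answer: 15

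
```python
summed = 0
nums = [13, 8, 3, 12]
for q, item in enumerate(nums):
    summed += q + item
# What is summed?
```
Trace:
  summed=0
  summed=13, q=0, item=13
  summed=22, q=1, item=8
  summed=27, q=2, item=3
  summed=42, q=3, item=12

Final answer: 42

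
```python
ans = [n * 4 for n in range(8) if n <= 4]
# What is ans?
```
Trace:
  n=0
  n=1
  n=2
  n=3
  n=4
  n=5
  n=6
  n=7
  ans=[0, 4, 8, 12, 16]

Final answer: [0, 4, 8, 12, 16]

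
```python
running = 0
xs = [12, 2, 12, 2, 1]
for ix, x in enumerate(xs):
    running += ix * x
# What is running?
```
Trace:
  running=0
  running=0, ix=0, x=12
  running=2, ix=1, x=2
  running=26, ix=2, x=12
  running=32, ix=3, x=2
  running=36, ix=4, x=1

Final answer: 36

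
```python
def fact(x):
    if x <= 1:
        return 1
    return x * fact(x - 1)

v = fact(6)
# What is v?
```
Call trace:
fact(x=6)
  fact(x=5)
    fact(x=4)
      fact(x=3)
        fact(x=2)
          fact(x=1)
          -> return 1
        -> return 2
      -> return 6
    -> return 24
  -> return 120
-> return 720

Final answer: 720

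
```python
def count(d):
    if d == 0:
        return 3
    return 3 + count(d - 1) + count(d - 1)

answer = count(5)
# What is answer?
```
Call trace (a repeated sub-call is expanded the first time; later identical calls just restate its return value):
count(d=5)
  count(d=4)
    count(d=3)
      count(d=2)
        count(d=1)
          count(d=0)
          -> return 3
          count(d=0)
          -> return 3
        -> return 9
        count(d=1) -> return 9  (same call as traced above)
      -> return 21
      count(d=2) -> return 21  (same call as traced above)
    -> return 45
    count(d=3) -> return 45  (same call as traced above)
  -> return 93
  count(d=4) -> return 93  (same call as traced above)
-> return 189

Final answer: 189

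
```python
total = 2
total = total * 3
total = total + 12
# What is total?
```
Trace:
  total=2
  total=6
  total=18

Final answer: 18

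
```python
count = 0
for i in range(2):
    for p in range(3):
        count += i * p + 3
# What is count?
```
Trace:
  count=0
  count=3, i=0, p=0
  count=6, i=0, p=1
  count=9, i=0, p=2
  count=12, i=1, p=0
  count=16, i=1, p=1
  count=21, i=1, p=2

Final answer: 21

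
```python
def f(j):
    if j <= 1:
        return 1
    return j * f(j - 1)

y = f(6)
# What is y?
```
Call trace:
f(j=6)
  f(j=5)
    f(j=4)
      f(j=3)
        f(j=2)
          f(j=1)
          -> return 1
        -> return 2
      -> return 6
    -> return 24
  -> return 120
-> return 720

Final answer: 720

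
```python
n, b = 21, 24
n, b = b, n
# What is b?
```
Trace:
  n=21, b=24
  n=24, b=21

Final answer: 21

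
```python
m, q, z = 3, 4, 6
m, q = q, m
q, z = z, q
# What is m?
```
Trace:
  m=3, q=4, z=6
  m=4, q=3, z=6
  m=4, q=6, z=3

Final answer: 4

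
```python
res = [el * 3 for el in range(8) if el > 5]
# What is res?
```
Trace:
  el=0
  el=1
  el=2
  el=3
  el=4
  el=5
  el=6
  el=7
  res=[18, 21]

Final answer: [18, 21]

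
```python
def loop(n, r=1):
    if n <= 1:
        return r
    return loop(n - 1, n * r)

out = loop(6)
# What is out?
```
Call trace:
loop(n=6, r=1)
  loop(n=5, r=6)
    loop(n=4, r=30)
      loop(n=3, r=120)
        loop(n=2, r=360)
          loop(n=1, r=720)
          -> return 720
        -> return 720
      -> return 720
    -> return 720
  -> return 720
-> return 720

Final answer: 720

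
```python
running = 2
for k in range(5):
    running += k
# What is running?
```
Trace:
  running=2
  running=2, k=0
  running=3, k=1
  running=5, k=2
  running=8, k=3
  running=12, k=4

Final answer: 12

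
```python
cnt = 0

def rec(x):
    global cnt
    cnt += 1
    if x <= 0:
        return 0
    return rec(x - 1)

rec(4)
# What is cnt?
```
Call trace:
rec(x=4)
  rec(x=3)
    rec(x=2)
      rec(x=1)
        rec(x=0)
        -> return 0
      -> return 0
    -> return 0
  -> return 0
-> return 0

cnt is incremented once per call. rec is entered once for each x = 4, 3, 2, 1, 0 (the x <= 0 call returns without recursing), i.e. 4 + 1 calls.
cnt = 5

Final answer: 5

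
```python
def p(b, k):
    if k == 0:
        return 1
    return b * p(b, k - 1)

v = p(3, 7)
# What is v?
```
Call trace:
p(b=3, k=7)
  p(b=3, k=6)
    p(b=3, k=5)
      p(b=3, k=4)
        p(b=3, k=3)
          p(b=3, k=2)
            p(b=3, k=1)
              p(b=3, k=0)
              -> return 1
            -> return 3
          -> return 9
        -> return 27
      -> return 81
    -> return 243
  -> return 729
-> return 2187

Final answer: 2187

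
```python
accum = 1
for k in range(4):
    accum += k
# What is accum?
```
Trace:
  accum=1
  accum=1, k=0
  accum=2, k=1
  accum=4, k=2
  accum=7, k=3

Final answer: 7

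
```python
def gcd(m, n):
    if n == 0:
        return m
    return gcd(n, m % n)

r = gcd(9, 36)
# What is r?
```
Call trace:
gcd(m=9, n=36)
  gcd(m=36, n=9)
    gcd(m=9, n=0)
    -> return 9
  -> return 9
-> return 9

Final answer: 9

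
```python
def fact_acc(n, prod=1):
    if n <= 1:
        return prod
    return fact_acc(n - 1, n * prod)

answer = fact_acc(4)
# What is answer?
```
Call trace:
fact_acc(n=4, prod=1)
  fact_acc(n=3, prod=4)
    fact_acc(n=2, prod=12)
      fact_acc(n=1, prod=24)
      -> return 24
    -> return 24
  -> return 24
-> return 24

Final answer: 24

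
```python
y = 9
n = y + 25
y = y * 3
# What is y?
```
Trace:
  y=9
  y=9, n=34
  y=27, n=34

Final answer: 27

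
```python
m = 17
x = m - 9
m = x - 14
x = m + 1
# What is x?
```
Trace:
  m=17
  m=17, x=8
  m=-6, x=8
  m=-6, x=-5

Final answer: -5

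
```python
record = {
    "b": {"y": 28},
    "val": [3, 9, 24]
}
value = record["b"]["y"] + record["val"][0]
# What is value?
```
Trace:
  record={'b': {'y': 28}, 'val': [3, 9, 24]}
  record={'b': {'y': 28}, 'val': [3, 9, 24]}, value=31

Final answer: 31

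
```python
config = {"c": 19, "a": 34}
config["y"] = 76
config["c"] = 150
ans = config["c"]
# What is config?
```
Trace:
  config={'c': 19, 'a': 34}
  config={'c': 19, 'a': 34, 'y': 76}
  config={'c': 150, 'a': 34, 'y': 76}
  config={'c': 150, 'a': 34, 'y': 76}, ans=150

Final answer: {'c': 150, 'a': 34, 'y': 76}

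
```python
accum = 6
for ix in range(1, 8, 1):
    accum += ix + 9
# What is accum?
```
Trace:
  accum=6
  accum=16, ix=1
  accum=27, ix=2
  accum=39, ix=3
  accum=52, ix=4
  accum=66, ix=5
  accum=81, ix=6
  accum=97, ix=7

Final answer: 97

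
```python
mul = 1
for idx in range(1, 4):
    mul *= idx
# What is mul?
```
Trace:
  mul=1
  mul=1, idx=1
  mul=2, idx=2
  mul=6, idx=3

Final answer: 6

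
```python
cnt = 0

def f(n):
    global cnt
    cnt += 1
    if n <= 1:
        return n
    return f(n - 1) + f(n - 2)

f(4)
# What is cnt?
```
Call trace (a repeated sub-call is expanded the first time; later identical calls just restate its return value):
f(n=4)
  f(n=3)
    f(n=2)
      f(n=1)
      -> return 1
      f(n=0)
      -> return 0
    -> return 1
    f(n=1)
    -> return 1
  -> return 2
  f(n=2) -> return 1  (same call as traced above)
-> return 3

cnt is incremented once per call, so count the calls in each subtree. Let C(n) = number of calls made by f(n).
C(0) = C(1) = 1 (base case, no recursion); C(n) = 1 + C(n - 1) + C(n - 2) otherwise.
C(2) = 1 + C(1) + C(0) = 1 + 1 + 1 = 3
C(3) = 1 + C(2) + C(1) = 1 + 3 + 1 = 5
C(4) = 1 + C(3) + C(2) = 1 + 5 + 3 = 9
cnt = C(4) = 9

Final answer: 9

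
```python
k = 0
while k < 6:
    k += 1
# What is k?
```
Trace:
  k=0
  k=1
  k=2
  k=3
  k=4
  k=5
  k=6

Final answer: 6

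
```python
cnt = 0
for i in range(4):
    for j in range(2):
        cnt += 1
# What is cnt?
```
Trace:
  cnt=0
  cnt=1, i=0, j=0
  cnt=2, i=0, j=1
  cnt=3, i=1, j=0
  cnt=4, i=1, j=1
  cnt=5, i=2, j=0
  cnt=6, i=2, j=1
  cnt=7, i=3, j=0
  cnt=8, i=3, j=1

Final answer: 8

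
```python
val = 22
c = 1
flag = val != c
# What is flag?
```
Trace:
  val=22
  val=22, c=1
  val=22, c=1, flag=True

Final answer: True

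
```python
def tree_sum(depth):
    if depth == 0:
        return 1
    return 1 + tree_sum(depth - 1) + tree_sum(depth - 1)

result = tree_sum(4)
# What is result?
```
Call trace (a repeated sub-call is expanded the first time; later identical calls just restate its return value):
tree_sum(depth=4)
  tree_sum(depth=3)
    tree_sum(depth=2)
      tree_sum(depth=1)
        tree_sum(depth=0)
        -> return 1
        tree_sum(depth=0)
        -> return 1
      -> return 3
      tree_sum(depth=1) -> return 3  (same call as traced above)
    -> return 7
    tree_sum(depth=2) -> return 7  (same call as traced above)
  -> return 15
  tree_sum(depth=3) -> return 15  (same call as traced above)
-> return 31

Final answer: 31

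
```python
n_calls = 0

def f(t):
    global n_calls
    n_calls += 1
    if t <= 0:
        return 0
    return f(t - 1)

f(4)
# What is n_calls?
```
Call trace:
f(t=4)
  f(t=3)
    f(t=2)
      f(t=1)
        f(t=0)
        -> return 0
      -> return 0
    -> return 0
  -> return 0
-> return 0

n_calls is incremented once per call. f is entered once for each t = 4, 3, 2, 1, 0 (the t <= 0 call returns without recursing), i.e. 4 + 1 calls.
n_calls = 5

Final answer: 5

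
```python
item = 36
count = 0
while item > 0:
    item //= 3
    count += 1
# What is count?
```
Trace:
  item=36
  item=36, count=0
  item=12, count=1
  item=4, count=2
  item=1, count=3
  item=0, count=4

Final answer: 4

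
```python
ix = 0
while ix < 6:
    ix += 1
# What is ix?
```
Trace:
  ix=0
  ix=1
  ix=2
  ix=3
  ix=4
  ix=5
  ix=6

Final answer: 6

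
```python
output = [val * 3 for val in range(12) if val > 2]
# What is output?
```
Trace:
  val=0
  val=1
  val=2
  val=3
  val=4
  val=5
  val=6
  val=7
  val=8
  val=9
  val=10
  val=11
  output=[9, 12, 15, 18, 21, 24, 27, 30, 33]

Final answer: [9, 12, 15, 18, 21, 24, 27, 30, 33]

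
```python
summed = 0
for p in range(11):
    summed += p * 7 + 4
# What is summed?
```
Trace:
  summed=0
  summed=4, p=0
  summed=15, p=1
  summed=33, p=2
  summed=58, p=3
  summed=90, p=4
  summed=129, p=5
  summed=175, p=6
  summed=228, p=7
  summed=288, p=8
  summed=355, p=9
  summed=429, p=10

Final answer: 429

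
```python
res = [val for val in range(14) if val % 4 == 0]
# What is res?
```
Trace:
  val=0
  val=1
  val=2
  val=3
  val=4
  val=5
  val=6
  val=7
  val=8
  val=9
  val=10
  val=11
  val=12
  val=13
  res=[0, 4, 8, 12]

Final answer: [0, 4, 8, 12]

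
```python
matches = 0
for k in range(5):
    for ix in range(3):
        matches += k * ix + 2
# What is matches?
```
Trace:
  matches=0
  matches=2, k=0, ix=0
  matches=4, k=0, ix=1
  matches=6, k=0, ix=2
  matches=8, k=1, ix=0
  matches=11, k=1, ix=1
  matches=15, k=1, ix=2
  matches=17, k=2, ix=0
  matches=21, k=2, ix=1
  matches=27, k=2, ix=2
  matches=29, k=3, ix=0
  matches=34, k=3, ix=1
  matches=42, k=3, ix=2
  matches=44, k=4, ix=0
  matches=50, k=4, ix=1
  matches=60, k=4, ix=2

Final answer: 60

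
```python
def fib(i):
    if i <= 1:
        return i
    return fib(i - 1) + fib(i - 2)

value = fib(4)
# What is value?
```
Call trace (a repeated sub-call is expanded the first time; later identical calls just restate its return value):
fib(i=4)
  fib(i=3)
    fib(i=2)
      fib(i=1)
      -> return 1
      fib(i=0)
      -> return 0
    -> return 1
    fib(i=1)
    -> return 1
  -> return 2
  fib(i=2) -> return 1  (same call as traced above)
-> return 3

Final answer: 3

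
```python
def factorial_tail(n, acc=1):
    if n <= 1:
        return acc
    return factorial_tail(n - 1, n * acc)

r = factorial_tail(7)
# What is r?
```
Call trace:
factorial_tail(n=7, acc=1)
  factorial_tail(n=6, acc=7)
    factorial_tail(n=5, acc=42)
      factorial_tail(n=4, acc=210)
        factorial_tail(n=3, acc=840)
          factorial_tail(n=2, acc=2520)
            factorial_tail(n=1, acc=5040)
            -> return 5040
          -> return 5040
        -> return 5040
      -> return 5040
    -> return 5040
  -> return 5040
-> return 5040

Final answer: 5040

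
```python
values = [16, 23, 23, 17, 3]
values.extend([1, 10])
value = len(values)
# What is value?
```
Trace:
  values=[16, 23, 23, 17, 3]
  values=[16, 23, 23, 17, 3, 1, 10]
  values=[16, 23, 23, 17, 3, 1, 10], value=7

Final answer: 7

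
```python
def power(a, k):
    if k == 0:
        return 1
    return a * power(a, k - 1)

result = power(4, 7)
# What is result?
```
Call trace:
power(a=4, k=7)
  power(a=4, k=6)
    power(a=4, k=5)
      power(a=4, k=4)
        power(a=4, k=3)
          power(a=4, k=2)
            power(a=4, k=1)
              power(a=4, k=0)
              -> return 1
            -> return 4
          -> return 16
        -> return 64
      -> return 256
    -> return 1024
  -> return 4096
-> return 16384

Final answer: 16384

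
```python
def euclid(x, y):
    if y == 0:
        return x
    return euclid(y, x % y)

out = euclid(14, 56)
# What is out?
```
Call trace:
euclid(x=14, y=56)
  euclid(x=56, y=14)
    euclid(x=14, y=0)
    -> return 14
  -> return 14
-> return 14

Final answer: 14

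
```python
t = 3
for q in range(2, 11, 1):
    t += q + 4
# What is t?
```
Trace:
  t=3
  t=9, q=2
  t=16, q=3
  t=24, q=4
  t=33, q=5
  t=43, q=6
  t=54, q=7
  t=66, q=8
  t=79, q=9
  t=93, q=10

Final answer: 93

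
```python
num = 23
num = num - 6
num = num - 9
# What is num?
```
Trace:
  num=23
  num=17
  num=8

Final answer: 8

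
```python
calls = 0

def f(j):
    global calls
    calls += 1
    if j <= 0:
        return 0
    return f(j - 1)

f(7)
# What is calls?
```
Call trace:
f(j=7)
  f(j=6)
    f(j=5)
      f(j=4)
        f(j=3)
          f(j=2)
            f(j=1)
              f(j=0)
              -> return 0
            -> return 0
          -> return 0
        -> return 0
      -> return 0
    -> return 0
  -> return 0
-> return 0

calls is incremented once per call. f is entered once for each j = 7, 6, 5, 4, 3, 2, 1, 0 (the j <= 0 call returns without recursing), i.e. 7 + 1 calls.
calls = 8

Final answer: 8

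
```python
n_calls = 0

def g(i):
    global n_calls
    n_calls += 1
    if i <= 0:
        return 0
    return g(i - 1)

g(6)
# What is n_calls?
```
Call trace:
g(i=6)
  g(i=5)
    g(i=4)
      g(i=3)
        g(i=2)
          g(i=1)
            g(i=0)
            -> return 0
          -> return 0
        -> return 0
      -> return 0
    -> return 0
  -> return 0
-> return 0

n_calls is incremented once per call. g is entered once for each i = 6, 5, 4, 3, 2, 1, 0 (the i <= 0 call returns without recursing), i.e. 6 + 1 calls.
n_calls = 7

Final answer: 7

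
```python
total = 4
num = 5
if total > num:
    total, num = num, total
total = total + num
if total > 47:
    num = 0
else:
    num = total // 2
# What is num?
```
Trace:
  total=4
  total=4, num=5
  total=4, num=5
  total=9, num=5
  total=9, num=4

Final answer: 4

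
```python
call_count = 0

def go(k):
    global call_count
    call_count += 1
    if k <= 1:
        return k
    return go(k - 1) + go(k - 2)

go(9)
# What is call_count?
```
Call trace (a repeated sub-call is expanded the first time; later identical calls just restate its return value):
go(k=9)
  go(k=8)
    go(k=7)
      go(k=6)
        go(k=5)
          go(k=4)
            go(k=3)
              go(k=2)
                go(k=1)
                -> return 1
                go(k=0)
                -> return 0
              -> return 1
              go(k=1)
              -> return 1
            -> return 2
            go(k=2) -> return 1  (same call as traced above)
          -> return 3
          go(k=3) -> return 2  (same call as traced above)
        -> return 5
        go(k=4) -> return 3  (same call as traced above)
      -> return 8
      go(k=5) -> return 5  (same call as traced above)
    -> return 13
    go(k=6) -> return 8  (same call as traced above)
  -> return 21
  go(k=7) -> return 13  (same call as traced above)
-> return 34

call_count is incremented once per call, so count the calls in each subtree. Let C(k) = number of calls made by go(k).
C(0) = C(1) = 1 (base case, no recursion); C(k) = 1 + C(k - 1) + C(k - 2) otherwise.
C(2) = 1 + C(1) + C(0) = 1 + 1 + 1 = 3
C(3) = 1 + C(2) + C(1) = 1 + 3 + 1 = 5
C(4) = 1 + C(3) + C(2) = 1 + 5 + 3 = 9
C(5) = 1 + C(4) + C(3) = 1 + 9 + 5 = 15
C(6) = 1 + C(5) + C(4) = 1 + 15 + 9 = 25
C(7) = 1 + C(6) + C(5) = 1 + 25 + 15 = 41
C(8) = 1 + C(7) + C(6) = 1 + 41 + 25 = 67
C(9) = 1 + C(8) + C(7) = 1 + 67 + 41 = 109
call_count = C(9) = 109

Final answer: 109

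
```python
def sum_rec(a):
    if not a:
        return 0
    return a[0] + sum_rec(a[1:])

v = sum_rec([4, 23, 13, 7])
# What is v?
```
Call trace:
sum_rec(a=[4, 23, 13, 7])
  sum_rec(a=[23, 13, 7])
    sum_rec(a=[13, 7])
      sum_rec(a=[7])
        sum_rec(a=[])
        -> return 0
      -> return 7
    -> return 20
  -> return 43
-> return 47

Final answer: 47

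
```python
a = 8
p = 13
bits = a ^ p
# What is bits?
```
Trace:
  a=8
  a=8, p=13
  a=8, p=13, bits=5

Final answer: 5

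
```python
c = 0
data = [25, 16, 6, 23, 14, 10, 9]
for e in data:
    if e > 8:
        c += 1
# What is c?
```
Trace:
  c=0
  c=1, e=25
  c=2, e=16
  c=2, e=6
  c=3, e=23
  c=4, e=14
  c=5, e=10
  c=6, e=9

Final answer: 6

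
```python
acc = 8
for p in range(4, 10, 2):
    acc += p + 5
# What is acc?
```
Trace:
  acc=8
  acc=17, p=4
  acc=28, p=6
  acc=41, p=8

Final answer: 41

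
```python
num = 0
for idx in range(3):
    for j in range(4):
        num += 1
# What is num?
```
Trace:
  num=0
  num=1, idx=0, j=0
  num=2, idx=0, j=1
  num=3, idx=0, j=2
  num=4, idx=0, j=3
  num=5, idx=1, j=0
  num=6, idx=1, j=1
  num=7, idx=1, j=2
  num=8, idx=1, j=3
  num=9, idx=2, j=0
  num=10, idx=2, j=1
  num=11, idx=2, j=2
  num=12, idx=2, j=3

Final answer: 12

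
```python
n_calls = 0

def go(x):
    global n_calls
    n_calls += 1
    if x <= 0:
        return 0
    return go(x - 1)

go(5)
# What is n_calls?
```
Call trace:
go(x=5)
  go(x=4)
    go(x=3)
      go(x=2)
        go(x=1)
          go(x=0)
          -> return 0
        -> return 0
      -> return 0
    -> return 0
  -> return 0
-> return 0

n_calls is incremented once per call. go is entered once for each x = 5, 4, 3, 2, 1, 0 (the x <= 0 call returns without recursing), i.e. 5 + 1 calls.
n_calls = 6

Final answer: 6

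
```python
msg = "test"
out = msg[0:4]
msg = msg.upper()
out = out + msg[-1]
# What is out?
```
Trace:
  msg='test'
  msg='test', out='test'
  msg='TEST', out='test'
  msg='TEST', out='testT'

Final answer: 'testT'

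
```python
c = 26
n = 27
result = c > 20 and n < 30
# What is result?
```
Trace:
  c=26
  c=26, n=27
  c=26, n=27, result=True

Final answer: True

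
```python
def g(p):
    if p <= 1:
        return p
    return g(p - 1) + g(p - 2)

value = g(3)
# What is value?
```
Call trace:
g(p=3)
  g(p=2)
    g(p=1)
    -> return 1
    g(p=0)
    -> return 0
  -> return 1
  g(p=1)
  -> return 1
-> return 2

Final answer: 2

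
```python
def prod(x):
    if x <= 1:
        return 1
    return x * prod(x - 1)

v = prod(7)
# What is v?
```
Call trace:
prod(x=7)
  prod(x=6)
    prod(x=5)
      prod(x=4)
        prod(x=3)
          prod(x=2)
            prod(x=1)
            -> return 1
          -> return 2
        -> return 6
      -> return 24
    -> return 120
  -> return 720
-> return 5040

Final answer: 5040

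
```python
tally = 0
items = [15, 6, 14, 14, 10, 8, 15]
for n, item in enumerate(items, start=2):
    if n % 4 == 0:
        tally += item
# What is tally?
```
Trace:
  tally=0
  tally=0, n=2, item=15
  tally=0, n=3, item=6
  tally=14, n=4, item=14
  tally=14, n=5, item=14
  tally=14, n=6, item=10
  tally=14, n=7, item=8
  tally=29, n=8, item=15

Final answer: 29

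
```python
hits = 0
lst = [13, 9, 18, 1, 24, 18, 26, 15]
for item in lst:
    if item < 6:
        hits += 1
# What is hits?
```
Trace:
  hits=0
  hits=0, item=13
  hits=0, item=9
  hits=0, item=18
  hits=1, item=1
  hits=1, item=24
  hits=1, item=18
  hits=1, item=26
  hits=1, item=15

Final answer: 1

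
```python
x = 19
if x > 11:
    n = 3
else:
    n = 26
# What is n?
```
Trace:
  x=19
  x=19, n=3

Final answer: 3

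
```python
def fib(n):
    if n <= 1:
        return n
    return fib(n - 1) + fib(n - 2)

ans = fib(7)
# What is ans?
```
Call trace (a repeated sub-call is expanded the first time; later identical calls just restate its return value):
fib(n=7)
  fib(n=6)
    fib(n=5)
      fib(n=4)
        fib(n=3)
          fib(n=2)
            fib(n=1)
            -> return 1
            fib(n=0)
            -> return 0
          -> return 1
          fib(n=1)
          -> return 1
        -> return 2
        fib(n=2) -> return 1  (same call as traced above)
      -> return 3
      fib(n=3) -> return 2  (same call as traced above)
    -> return 5
    fib(n=4) -> return 3  (same call as traced above)
  -> return 8
  fib(n=5) -> return 5  (same call as traced above)
-> return 13

Final answer: 13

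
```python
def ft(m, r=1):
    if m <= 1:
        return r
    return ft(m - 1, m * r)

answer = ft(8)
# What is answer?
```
Call trace:
ft(m=8, r=1)
  ft(m=7, r=8)
    ft(m=6, r=56)
      ft(m=5, r=336)
        ft(m=4, r=1680)
          ft(m=3, r=6720)
            ft(m=2, r=20160)
              ft(m=1, r=40320)
              -> return 40320
            -> return 40320
          -> return 40320
        -> return 40320
      -> return 40320
    -> return 40320
  -> return 40320
-> return 40320

Final answer: 40320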